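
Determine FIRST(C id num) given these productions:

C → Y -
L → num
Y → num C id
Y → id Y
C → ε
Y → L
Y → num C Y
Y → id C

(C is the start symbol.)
FIRST sets of the non-terminals involved (from the grammar, by fixed-point iteration):
  FIRST(C) = { 'id', 'num', ε }

To compute FIRST(C id num), process the symbols left to right:
Symbol C is a non-terminal. Add FIRST(C) \ {ε} = { 'id', 'num' }
C is nullable (ε ∈ FIRST(C)), continue to the next symbol.
Symbol id is a terminal. Add 'id' and stop.
FIRST(C id num) = { 'id', 'num' }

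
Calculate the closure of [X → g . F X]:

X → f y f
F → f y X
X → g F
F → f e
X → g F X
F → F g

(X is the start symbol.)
{ [F → . F g], [F → . f e], [F → . f y X], [X → g . F X] }

Start with: [X → g . F X]
  [X → g . F X] has the dot before F: add [F → . f y X], [F → . f e], [F → . F g]
No further items can be added.

CLOSURE = { [F → . F g], [F → . f e], [F → . f y X], [X → g . F X] }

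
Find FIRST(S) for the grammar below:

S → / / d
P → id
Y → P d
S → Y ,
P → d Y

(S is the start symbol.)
FIRST sets of the other non-terminals involved (by the same procedure, iterated to a fixed point):
  FIRST(Y) = { 'd', 'id' }

From S → / / d:
  - '/' is a terminal: add '/' and stop
From S → Y ,:
  - Y is a non-terminal: add FIRST(Y) \ {ε} = { 'd', 'id' }
    Y is not nullable, so stop

Collecting: FIRST(S) = { '/', 'd', 'id' }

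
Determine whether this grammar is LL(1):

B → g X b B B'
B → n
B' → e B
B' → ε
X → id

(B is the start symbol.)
A grammar is LL(1) if for each non-terminal N with multiple productions, the predict sets of those productions are pairwise disjoint, where PREDICT(N → α) = (FIRST(α) \ {ε}) ∪ (FOLLOW(N) if α ⇒* ε).

Relevant sets:
  FOLLOW(B') = { $, 'e' }

For B:
  PREDICT(B → g X b B B') = { 'g' }
  PREDICT(B → n) = { 'n' }
For B':
  PREDICT(B' → e B) = { 'e' }
  PREDICT(B' → ε) = { $, 'e' }
X has a single production, so nothing to check there.

Conflict found: Predict set conflict for B': { 'e' }
The grammar is NOT LL(1).

Answer: No. Predict set conflict for B': { 'e' }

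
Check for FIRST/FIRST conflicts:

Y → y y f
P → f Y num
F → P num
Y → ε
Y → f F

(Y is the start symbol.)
Productions for Y:
  Y → y y f: FIRST = { 'y' }
  Y → ε: FIRST = { ε }
  Y → f F: FIRST = { 'f' }
P, F have only one production, so no FIRST/FIRST conflict is possible there.

All alternatives of each non-terminal have pairwise disjoint FIRST sets.

Answer: No FIRST/FIRST conflicts.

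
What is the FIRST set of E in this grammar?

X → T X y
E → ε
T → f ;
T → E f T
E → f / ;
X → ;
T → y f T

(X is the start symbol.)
To compute FIRST(E), examine every production with E on the left-hand side, reading each right-hand side left to right until a non-nullable symbol is reached.

From E → ε:
  - ε-production, so ε ∈ FIRST(E)
From E → f / ;:
  - f is a terminal: add 'f' and stop

Collecting: FIRST(E) = { 'f', ε }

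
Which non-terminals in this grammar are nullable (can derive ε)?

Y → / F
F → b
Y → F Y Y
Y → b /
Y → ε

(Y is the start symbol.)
ε-productions: Y → ε
So Y is immediately nullable.
No further non-terminal can be added: every production for the remaining non-terminals contains a terminal or a non-nullable non-terminal.
Nullable = { 'Y' }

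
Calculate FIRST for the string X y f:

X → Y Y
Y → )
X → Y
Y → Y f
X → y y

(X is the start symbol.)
{ ')', 'y' }

FIRST sets of the non-terminals involved (from the grammar, by fixed-point iteration):
  FIRST(X) = { ')', 'y' }

To compute FIRST(X y f), process the symbols left to right:
Symbol X is a non-terminal. Add FIRST(X) \ {ε} = { ')', 'y' }
X is not nullable (ε ∉ FIRST(X)), so stop here.
FIRST(X y f) = { ')', 'y' }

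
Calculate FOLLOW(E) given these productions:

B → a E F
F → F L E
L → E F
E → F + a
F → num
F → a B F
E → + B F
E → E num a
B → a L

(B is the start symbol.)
{ $, '+', 'a', 'num' }

To compute FOLLOW(E), find every occurrence of E on a right-hand side N → α E β: add FIRST(β) \ {ε}, and if β is empty or nullable also add FOLLOW(N). Iterate to a fixed point.

In B → a E F: E is followed by F, add FIRST(F) \ {ε} = { 'a', 'num' }
In F → F L E: E is at the end, add FOLLOW(F)
In L → E F: E is followed by F, add FIRST(F) \ {ε} = { 'a', 'num' }
In E → E num a: E is followed by num a, add FIRST(num a) \ {ε} = { 'num' }

The FOLLOW sets referred to above (computed the same way, to a fixed point):
  FOLLOW(F) = { $, '+', 'a', 'num' }

Taking the union: FOLLOW(E) = { $, '+', 'a', 'num' }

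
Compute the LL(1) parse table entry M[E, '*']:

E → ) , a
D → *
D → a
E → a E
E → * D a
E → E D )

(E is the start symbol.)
To find M[E, '*'], we find productions for E where '*' is in the predict set (PREDICT(N → α) = (FIRST(α) \ {ε}) ∪ (FOLLOW(N) if α ⇒* ε)).

Relevant sets:
  FIRST(E) = { ')', '*', 'a' }

E → ) , a: PREDICT = { ')' }
E → a E: PREDICT = { 'a' }
E → * D a: PREDICT = { '*' }
  '*' is in predict set, so this production goes in M[E, '*']
E → E D ): PREDICT = { ')', '*', 'a' }
  '*' is in predict set, so this production goes in M[E, '*']

M[E, '*'] = E → * D a, E → E D )  (a multiply-defined cell — the grammar is not LL(1))

Answer: E → * D a, E → E D )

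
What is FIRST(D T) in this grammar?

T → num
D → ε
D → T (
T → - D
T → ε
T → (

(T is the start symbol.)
FIRST sets of the non-terminals involved (from the grammar, by fixed-point iteration):
  FIRST(D) = { '(', '-', 'num', ε }
  FIRST(T) = { '(', '-', 'num', ε }

To compute FIRST(D T), process the symbols left to right:
Symbol D is a non-terminal. Add FIRST(D) \ {ε} = { '(', '-', 'num' }
D is nullable (ε ∈ FIRST(D)), continue to the next symbol.
Symbol T is a non-terminal. Add FIRST(T) \ {ε} = { '(', '-', 'num' }
T is nullable (ε ∈ FIRST(T)), continue to the next symbol.
All symbols are nullable, so ε is in the result.
FIRST(D T) = { '(', '-', 'num', ε }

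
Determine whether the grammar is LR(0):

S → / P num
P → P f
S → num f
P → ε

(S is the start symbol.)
A grammar is LR(0) if no state in the canonical LR(0) collection has:
  - both a shift item (dot before a terminal) and a complete item (shift-reduce conflict), or
  - two or more complete items (reduce-reduce conflict; the accept item [S' → S .] counts as a complete item here).

Augment with S' → S and build the canonical LR(0) collection (I0 = CLOSURE({[S' → . S]}), then GOTO on every symbol after a dot until no new states appear). It has 8 states:
  I0: { [S → . / P num], [S → . num f], [S' → . S] }  — shift
  I1: { [P → . P f], [P → .], [S → / . P num] }  — reduce
  I2: { [S' → S .] }  — accept
  I3: { [S → num . f] }  — shift
  I4: { [S → num f .] }  — reduce
  I5: { [P → P . f], [S → / P . num] }  — shift
  I6: { [P → P f .] }  — reduce
  I7: { [S → / P num .] }  — reduce

Every state is either a pure shift/goto state or contains exactly one complete item and nothing to shift — no conflicts. The grammar is LR(0).

Answer: Yes, the grammar is LR(0)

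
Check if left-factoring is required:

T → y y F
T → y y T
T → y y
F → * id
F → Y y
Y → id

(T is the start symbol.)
Yes, T has productions with common prefix 'y y'

Left-factoring is needed when two productions for the same non-terminal
share a common prefix on the right-hand side.

Productions for T:
  T → y y F
  T → y y T
  T → y y
Productions for F:
  F → * id
  F → Y y

Found common prefix 'y y' in productions for T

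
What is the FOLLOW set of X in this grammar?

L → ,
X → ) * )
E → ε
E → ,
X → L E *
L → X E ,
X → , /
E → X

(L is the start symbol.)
{ ')', '*', ',' }

To compute FOLLOW(X), find every occurrence of X on a right-hand side N → α X β: add FIRST(β) \ {ε}, and if β is empty or nullable also add FOLLOW(N). Iterate to a fixed point.

In L → X E ,: X is followed by E ',', add FIRST(E ',') \ {ε} = { ')', ',' }
In E → X: X is at the end, add FOLLOW(E)

The FOLLOW sets referred to above (computed the same way, to a fixed point):
  FOLLOW(E) = { '*', ',' }

Taking the union: FOLLOW(X) = { ')', '*', ',' }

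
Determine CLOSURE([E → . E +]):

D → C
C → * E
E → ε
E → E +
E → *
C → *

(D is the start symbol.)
Start with: [E → . E +]
  [E → . E +] has the dot before E: add [E → .], [E → . *]
No further items can be added.

CLOSURE = { [E → . *], [E → . E +], [E → .] }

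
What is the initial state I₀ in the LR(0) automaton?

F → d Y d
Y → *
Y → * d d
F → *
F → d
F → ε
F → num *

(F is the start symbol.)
First, augment the grammar with F' → F
I₀ = CLOSURE({ [F' → . F] }):
  [F' → . F] has the dot before F: add [F → . d Y d], [F → . *], [F → . d], [F → .], [F → . num *]
No further items can be added.

I₀ = { [F → . *], [F → . d Y d], [F → . d], [F → . num *], [F → .], [F' → . F] }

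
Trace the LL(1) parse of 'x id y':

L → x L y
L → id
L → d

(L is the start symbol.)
LL(1) parsing maintains a stack (initially the start symbol over $) and the input. At each step: if the stack top is a terminal, match it against the current input token; if it is a non-terminal N, replace it with the RHS of M[N, lookahead] (the unique production whose predict set contains the lookahead).

Stack is shown with the top on the left.

Stack    Input     Action
-------------------------
L $      x id y $  output L → x L y
x L y $  x id y $  match 'x'
L y $    id y $    output L → id
id y $   id y $    match 'id'
y $      y $       match 'y'
$        $         accept

The string is accepted.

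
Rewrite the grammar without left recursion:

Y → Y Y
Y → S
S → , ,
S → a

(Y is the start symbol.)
Y → S Y'
Y' → Y Y'
Y' → ε
S → , ,
S → a

Y is directly left-recursive. The standard transformation for
  A → A α₁ | ... | A α_m | β₁ | ... | β_n
is
  A  → β₁ A' | ... | β_n A'
  A' → α₁ A' | ... | α_m A' | ε

Y → S becomes Y → S Y'
Y → Y Y becomes Y' → Y Y'
Add Y' → ε

Productions for other non-terminals are unchanged:
  S → , ,
  S → a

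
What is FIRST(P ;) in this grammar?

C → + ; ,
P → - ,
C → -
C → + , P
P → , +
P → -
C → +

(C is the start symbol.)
FIRST sets of the non-terminals involved (from the grammar, by fixed-point iteration):
  FIRST(P) = { ',', '-' }

To compute FIRST(P ;), process the symbols left to right:
Symbol P is a non-terminal. Add FIRST(P) \ {ε} = { ',', '-' }
P is not nullable (ε ∉ FIRST(P)), so stop here.
FIRST(P ;) = { ',', '-' }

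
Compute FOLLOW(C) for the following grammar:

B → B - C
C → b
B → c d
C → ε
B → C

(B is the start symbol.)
{ $, '-' }

In B → B - C: C is at the end, add FOLLOW(B)
In B → C: C is at the end, add FOLLOW(B)

The FOLLOW sets referred to above (computed the same way, to a fixed point):
  FOLLOW(B) = { $, '-' }

Taking the union: FOLLOW(C) = { $, '-' }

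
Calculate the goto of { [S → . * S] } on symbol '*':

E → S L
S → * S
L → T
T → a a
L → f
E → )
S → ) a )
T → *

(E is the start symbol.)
{ [S → * . S], [S → . ) a )], [S → . * S] }

GOTO(I, '*') = CLOSURE({ [A → αX.β] : [A → α.Xβ] ∈ I, X = '*' })

Items with dot before '*', with the dot advanced:
  [S → . * S] → [S → * . S]
Closure of the advanced items:
  [S → * . S] has the dot before S: add [S → . * S], [S → . ) a )]

GOTO = { [S → * . S], [S → . ) a )], [S → . * S] }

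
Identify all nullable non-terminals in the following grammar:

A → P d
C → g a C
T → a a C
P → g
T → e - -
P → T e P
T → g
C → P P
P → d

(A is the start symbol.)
There are no ε-productions, so no non-terminal can derive ε.
No non-terminals are nullable.

Answer: None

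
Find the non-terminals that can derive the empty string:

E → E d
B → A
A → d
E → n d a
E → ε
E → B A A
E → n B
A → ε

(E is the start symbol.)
{ 'A', 'B', 'E' }

ε-productions: E → ε, A → ε
So E, A are immediately nullable.
B → A: every symbol on the right is nullable, so B is nullable too.
Every non-terminal is now nullable.
Nullable = { 'A', 'B', 'E' }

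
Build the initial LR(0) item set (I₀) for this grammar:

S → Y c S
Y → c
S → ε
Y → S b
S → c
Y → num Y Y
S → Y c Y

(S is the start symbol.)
First, augment the grammar with S' → S
I₀ = CLOSURE({ [S' → . S] }):
  [S' → . S] has the dot before S: add [S → . Y c S], [S → .], [S → . c], [S → . Y c Y]
  [S → . Y c S] has the dot before Y: add [Y → . c], [Y → . S b], [Y → . num Y Y]
No further items can be added.

I₀ = { [S → . Y c S], [S → . Y c Y], [S → . c], [S → .], [S' → . S], [Y → . S b], [Y → . c], [Y → . num Y Y] }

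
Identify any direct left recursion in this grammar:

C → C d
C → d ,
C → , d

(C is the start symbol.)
C → C d: LEFT RECURSIVE (starts with C)
C → d ,: starts with d
C → , d: starts with ','

The grammar has direct left recursion on: C.

Answer: Yes, C is left-recursive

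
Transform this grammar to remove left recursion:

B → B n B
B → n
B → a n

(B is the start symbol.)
B is directly left-recursive. The standard transformation for
  A → A α₁ | ... | A α_m | β₁ | ... | β_n
is
  A  → β₁ A' | ... | β_n A'
  A' → α₁ A' | ... | α_m A' | ε

B → n becomes B → n B'
B → a n becomes B → a n B'
B → B n B becomes B' → n B B'
Add B' → ε

Resulting grammar:
B → n B'
B → a n B'
B' → n B B'
B' → ε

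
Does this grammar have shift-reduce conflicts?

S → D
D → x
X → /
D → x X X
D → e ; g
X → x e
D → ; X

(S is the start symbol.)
Augment with S' → S and build the canonical LR(0) collection (I0 = CLOSURE({[S' → . S]}), then GOTO on every symbol after a dot until no new states appear). It has 14 states:
  I0: { [D → . ; X], [D → . e ; g], [D → . x X X], [D → . x], [S → . D], [S' → . S] }  — shift
  I1: { [D → ; . X], [X → . /], [X → . x e] }  — shift
  I2: { [S → D .] }  — reduce
  I3: { [S' → S .] }  — accept
  I4: { [D → e . ; g] }  — shift
  I5: { [D → x . X X], [D → x .], [X → . /], [X → . x e] }  — shift, reduce
  I6: { [X → / .] }  — reduce
  I7: { [D → x X . X], [X → . /], [X → . x e] }  — shift
  I8: { [X → x . e] }  — shift
  I9: { [X → x e .] }  — reduce
  I10: { [D → x X X .] }  — reduce
  I11: { [D → e ; . g] }  — shift
  I12: { [D → e ; g .] }  — reduce
  I13: { [D → ; X .] }  — reduce

I5 contains reduce item [D → x .] and shift items [X → . /], [X → . x e] — shift-reduce conflict.

Answer: Yes — I5: [D → x .] vs [X → . /]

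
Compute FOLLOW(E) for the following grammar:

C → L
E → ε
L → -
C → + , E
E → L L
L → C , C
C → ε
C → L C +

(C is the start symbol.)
{ $, '+', ',', '-' }

In C → + , E: E is at the end, add FOLLOW(C)

The FOLLOW sets referred to above (computed the same way, to a fixed point):
  FOLLOW(C) = { $, '+', ',', '-' }

Taking the union: FOLLOW(E) = { $, '+', ',', '-' }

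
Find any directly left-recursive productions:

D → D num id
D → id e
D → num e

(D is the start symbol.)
Yes, D is left-recursive

Direct left recursion occurs when N → N α for some non-terminal N (the right-hand side begins with the left-hand side itself).

D → D num id: LEFT RECURSIVE (starts with D)
D → id e: starts with id
D → num e: starts with num

The grammar has direct left recursion on: D.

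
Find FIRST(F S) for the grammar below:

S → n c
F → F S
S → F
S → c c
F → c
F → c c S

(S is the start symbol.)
FIRST sets of the non-terminals involved (from the grammar, by fixed-point iteration):
  FIRST(F) = { 'c' }

To compute FIRST(F S), process the symbols left to right:
Symbol F is a non-terminal. Add FIRST(F) \ {ε} = { 'c' }
F is not nullable (ε ∉ FIRST(F)), so stop here.
FIRST(F S) = { 'c' }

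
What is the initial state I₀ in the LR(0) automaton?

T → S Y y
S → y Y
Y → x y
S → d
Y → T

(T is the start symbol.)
First, augment the grammar with T' → T
I₀ = CLOSURE({ [T' → . T] }):
  [T' → . T] has the dot before T: add [T → . S Y y]
  [T → . S Y y] has the dot before S: add [S → . y Y], [S → . d]
No further items can be added.

I₀ = { [S → . d], [S → . y Y], [T → . S Y y], [T' → . T] }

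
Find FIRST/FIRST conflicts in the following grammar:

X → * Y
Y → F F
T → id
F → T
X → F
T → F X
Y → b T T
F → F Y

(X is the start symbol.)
Yes. T → id / T → F X on { 'id' }; F → T / F → F Y on { 'id' }

A FIRST/FIRST conflict occurs when two productions N → α and N → β for the same non-terminal have FIRST(α) ∩ FIRST(β) ≠ ∅ (with ε ∈ FIRST of a nullable right-hand side, so two nullable alternatives also conflict).

FIRST sets of the non-terminals at (or reachable through a nullable prefix from) the front of some alternative:
  FIRST(F) = { 'id' }
  FIRST(T) = { 'id' }

Productions for X:
  X → * Y: FIRST = { '*' }
  X → F: FIRST = { 'id' }
Productions for Y:
  Y → F F: FIRST = { 'id' }
  Y → b T T: FIRST = { 'b' }
Productions for T:
  T → id: FIRST = { 'id' }
  T → F X: FIRST = { 'id' }
Productions for F:
  F → T: FIRST = { 'id' }
  F → F Y: FIRST = { 'id' }

Conflict for T: T → id and T → F X
  Overlap: { 'id' }
Conflict for F: F → T and F → F Y
  Overlap: { 'id' }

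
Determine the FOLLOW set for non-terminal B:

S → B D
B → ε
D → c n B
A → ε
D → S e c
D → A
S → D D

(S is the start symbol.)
{ $, 'c', 'e' }

To compute FOLLOW(B), find every occurrence of B on a right-hand side N → α B β: add FIRST(β) \ {ε}, and if β is empty or nullable also add FOLLOW(N). Iterate to a fixed point.

In S → B D: B is followed by D, add FIRST(D) \ {ε} = { 'c', 'e' }
  D is nullable, so also add FOLLOW(S)
In D → c n B: B is at the end, add FOLLOW(D)

The FOLLOW sets referred to above (computed the same way, to a fixed point):
  FOLLOW(S) = { $, 'e' }
  FOLLOW(D) = { $, 'c', 'e' }

Taking the union: FOLLOW(B) = { $, 'c', 'e' }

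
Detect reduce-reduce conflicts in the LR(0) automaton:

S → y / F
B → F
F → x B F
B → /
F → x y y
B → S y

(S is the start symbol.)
A reduce-reduce conflict occurs when an LR(0) state has two complete items [A → α .] and [B → β .] — both call for a reduction, and with no lookahead the parser cannot choose between them.

Augment with S' → S and build the canonical LR(0) collection (I0 = CLOSURE({[S' → . S]}), then GOTO on every symbol after a dot until no new states appear). It has 14 states:
  I0: { [S → . y / F], [S' → . S] }  — shift
  I1: { [S' → S .] }  — accept
  I2: { [S → y . / F] }  — shift
  I3: { [F → . x B F], [F → . x y y], [S → y / . F] }  — shift
  I4: { [S → y / F .] }  — reduce
  I5: { [B → . /], [B → . F], [B → . S y], [F → . x B F], [F → . x y y], [F → x . B F], [F → x . y y], [S → . y / F] }  — shift
  I6: { [B → / .] }  — reduce
  I7: { [F → . x B F], [F → . x y y], [F → x B . F] }  — shift
  I8: { [B → F .] }  — reduce
  I9: { [B → S . y] }  — shift
  I10: { [F → x y . y], [S → y . / F] }  — shift
  I11: { [F → x y y .] }  — reduce
  I12: { [B → S y .] }  — reduce
  I13: { [F → x B F .] }  — reduce

No state contains more than one complete item.

Answer: No reduce-reduce conflicts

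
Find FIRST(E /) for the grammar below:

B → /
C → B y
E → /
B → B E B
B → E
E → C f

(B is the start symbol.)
{ '/' }

FIRST sets of the non-terminals involved (from the grammar, by fixed-point iteration):
  FIRST(E) = { '/' }

To compute FIRST(E /), process the symbols left to right:
Symbol E is a non-terminal. Add FIRST(E) \ {ε} = { '/' }
E is not nullable (ε ∉ FIRST(E)), so stop here.
FIRST(E /) = { '/' }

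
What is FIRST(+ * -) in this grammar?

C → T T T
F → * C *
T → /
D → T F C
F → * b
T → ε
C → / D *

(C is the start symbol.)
{ '+' }

To compute FIRST(+ * -), process the symbols left to right:
Symbol + is a terminal. Add '+' and stop.
FIRST(+ * -) = { '+' }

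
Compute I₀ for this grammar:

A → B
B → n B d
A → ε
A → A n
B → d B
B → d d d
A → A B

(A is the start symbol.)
First, augment the grammar with A' → A
I₀ = CLOSURE({ [A' → . A] }):
  [A' → . A] has the dot before A: add [A → . B], [A → .], [A → . A n], [A → . A B]
  [A → . B] has the dot before B: add [B → . n B d], [B → . d B], [B → . d d d]
No further items can be added.

I₀ = { [A → . A B], [A → . A n], [A → . B], [A → .], [A' → . A], [B → . d B], [B → . d d d], [B → . n B d] }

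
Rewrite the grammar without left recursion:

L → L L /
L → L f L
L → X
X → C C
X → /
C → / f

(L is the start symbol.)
L is directly left-recursive. The standard transformation for
  A → A α₁ | ... | A α_m | β₁ | ... | β_n
is
  A  → β₁ A' | ... | β_n A'
  A' → α₁ A' | ... | α_m A' | ε

L → X becomes L → X L'
L → L L / becomes L' → L / L'
L → L f L becomes L' → f L L'
Add L' → ε

Productions for other non-terminals are unchanged:
  X → C C
  X → /
  C → / f

Resulting grammar:
L → X L'
L' → L / L'
L' → f L L'
L' → ε
X → C C
X → /
C → / f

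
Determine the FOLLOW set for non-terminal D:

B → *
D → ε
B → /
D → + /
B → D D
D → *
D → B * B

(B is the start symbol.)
{ $, '*', '+', '/' }

In B → D D: D is followed by D, add FIRST(D) \ {ε} = { '*', '+', '/' }
  D is nullable, so also add FOLLOW(B)
In B → D D: D is at the end, add FOLLOW(B)

The FOLLOW sets referred to above (computed the same way, to a fixed point):
  FOLLOW(B) = { $, '*', '+', '/' }

Taking the union: FOLLOW(D) = { $, '*', '+', '/' }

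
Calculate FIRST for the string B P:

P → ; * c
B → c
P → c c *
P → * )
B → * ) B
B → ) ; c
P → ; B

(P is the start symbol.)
FIRST sets of the non-terminals involved (from the grammar, by fixed-point iteration):
  FIRST(B) = { ')', '*', 'c' }

To compute FIRST(B P), process the symbols left to right:
Symbol B is a non-terminal. Add FIRST(B) \ {ε} = { ')', '*', 'c' }
B is not nullable (ε ∉ FIRST(B)), so stop here.
FIRST(B P) = { ')', '*', 'c' }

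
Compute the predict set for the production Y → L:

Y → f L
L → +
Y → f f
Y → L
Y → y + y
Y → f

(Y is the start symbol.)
PREDICT(Y → L) = (FIRST(RHS) \ {ε}) ∪ (FOLLOW(Y) if ε ∈ FIRST(RHS), i.e. RHS ⇒* ε)
FIRST(L) = { '+' }
FIRST(L) = { '+' }
ε ∉ FIRST(L), so FOLLOW(Y) is not added.
PREDICT(Y → L) = { '+' }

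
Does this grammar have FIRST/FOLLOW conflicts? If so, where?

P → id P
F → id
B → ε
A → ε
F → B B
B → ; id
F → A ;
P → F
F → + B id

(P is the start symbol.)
Yes. B → ';' id with FOLLOW(B) on { ';' }

A FIRST/FOLLOW conflict occurs when a non-terminal N has a nullable alternative N → β (β ⇒* ε) and another alternative N → α with FIRST(α) ∩ FOLLOW(N) ≠ ∅: on such a lookahead the parser cannot decide between expanding α and letting N vanish via β.

Nullable non-terminals: A, B, F, P.
FIRST sets used below: FIRST(B) = { ';', ε }, FIRST(A) = { ε }, FIRST(F) = { '+', ';', 'id', ε }
A has a nullable alternative but only one production, so nothing to check.

B: nullable alternative(s) B → ε; FOLLOW(B) = { $, ';', 'id' }
  B → ε: FIRST \ {ε} = { } — this is the only nullable alternative, skip
  B → ; id: FIRST \ {ε} = { ';' } — overlaps FOLLOW(B) on { ';' }: CONFLICT

F: nullable alternative(s) F → B B; FOLLOW(F) = { $ }
  F → id: FIRST \ {ε} = { 'id' } — disjoint from FOLLOW(F)
  F → B B: FIRST \ {ε} = { ';' } — this is the only nullable alternative, skip
  F → A ;: FIRST \ {ε} = { ';' } — disjoint from FOLLOW(F)
  F → + B id: FIRST \ {ε} = { '+' } — disjoint from FOLLOW(F)

P: nullable alternative(s) P → F; FOLLOW(P) = { $ }
  P → id P: FIRST \ {ε} = { 'id' } — disjoint from FOLLOW(P)
  P → F: FIRST \ {ε} = { '+', ';', 'id' } — this is the only nullable alternative, skip

So the grammar has 1 FIRST/FOLLOW conflict (marked CONFLICT above).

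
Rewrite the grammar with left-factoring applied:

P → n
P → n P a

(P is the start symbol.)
P → n P'
P' → ε
P' → P a

Left-factoring transforms A → αβ₁ | αβ₂ into A → αA' and A' → β₁ | β₂
(α is the longest common prefix among the alternatives). Repeat until
no nonterminal has two alternatives with a common prefix.

Round 1: P has alternatives sharing prefix 'n'. Introduce P': P → n P'
  Add: P' → ε
  Add: P' → P a

No remaining common prefixes — done.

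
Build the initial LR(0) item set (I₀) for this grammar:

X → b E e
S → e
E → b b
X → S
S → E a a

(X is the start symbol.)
{ [E → . b b], [S → . E a a], [S → . e], [X → . S], [X → . b E e], [X' → . X] }

First, augment the grammar with X' → X
I₀ = CLOSURE({ [X' → . X] }):
  [X' → . X] has the dot before X: add [X → . b E e], [X → . S]
  [X → . S] has the dot before S: add [S → . e], [S → . E a a]
  [S → . E a a] has the dot before E: add [E → . b b]
No further items can be added.

I₀ = { [E → . b b], [S → . E a a], [S → . e], [X → . S], [X → . b E e], [X' → . X] }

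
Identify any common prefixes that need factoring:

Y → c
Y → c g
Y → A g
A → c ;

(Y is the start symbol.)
Left-factoring is needed when two productions for the same non-terminal
share a common prefix on the right-hand side.

Productions for Y:
  Y → c
  Y → c g
  Y → A g

Found common prefix 'c' in productions for Y

Answer: Yes, Y has productions with common prefix 'c'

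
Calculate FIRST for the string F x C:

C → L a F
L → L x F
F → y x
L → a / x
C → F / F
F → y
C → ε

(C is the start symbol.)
{ 'y' }

FIRST sets of the non-terminals involved (from the grammar, by fixed-point iteration):
  FIRST(F) = { 'y' }

To compute FIRST(F x C), process the symbols left to right:
Symbol F is a non-terminal. Add FIRST(F) \ {ε} = { 'y' }
F is not nullable (ε ∉ FIRST(F)), so stop here.
FIRST(F x C) = { 'y' }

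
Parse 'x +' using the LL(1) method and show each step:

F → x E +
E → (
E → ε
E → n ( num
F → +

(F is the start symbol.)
LL(1) parsing maintains a stack (initially the start symbol over $) and the input. At each step: if the stack top is a terminal, match it against the current input token; if it is a non-terminal N, replace it with the RHS of M[N, lookahead] (the unique production whose predict set contains the lookahead).

Stack is shown with the top on the left.

Stack    Input  Action
----------------------
F $      x + $  output F → x E +
x E + $  x + $  match 'x'
E + $    + $    output E → ε
+ $      + $    match '+'
$        $      accept

The string is accepted.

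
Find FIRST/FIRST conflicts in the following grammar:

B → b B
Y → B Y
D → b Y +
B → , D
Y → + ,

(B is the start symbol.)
No FIRST/FIRST conflicts.

FIRST sets of the non-terminals at (or reachable through a nullable prefix from) the front of some alternative:
  FIRST(B) = { ',', 'b' }

Productions for B:
  B → b B: FIRST = { 'b' }
  B → , D: FIRST = { ',' }
Productions for Y:
  Y → B Y: FIRST = { ',', 'b' }
  Y → + ,: FIRST = { '+' }
D has only one production, so no FIRST/FIRST conflict is possible there.

All alternatives of each non-terminal have pairwise disjoint FIRST sets.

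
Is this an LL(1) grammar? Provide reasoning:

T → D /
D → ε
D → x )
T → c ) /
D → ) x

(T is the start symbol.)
Yes, the grammar is LL(1).

Relevant sets:
  FIRST(D) = { ')', 'x', ε }
  FOLLOW(D) = { '/' }

For T:
  PREDICT(T → D '/') = { ')', '/', 'x' }
  PREDICT(T → c ')' '/') = { 'c' }
For D:
  PREDICT(D → ε) = { '/' }
  PREDICT(D → x ')') = { 'x' }
  PREDICT(D → ')' x) = { ')' }

All predict sets are disjoint. The grammar IS LL(1).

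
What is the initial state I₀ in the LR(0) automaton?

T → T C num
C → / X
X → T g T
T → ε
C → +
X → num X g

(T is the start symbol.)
{ [T → . T C num], [T → .], [T' → . T] }

First, augment the grammar with T' → T
I₀ = CLOSURE({ [T' → . T] }):
  [T' → . T] has the dot before T: add [T → . T C num], [T → .]
No further items can be added.

I₀ = { [T → . T C num], [T → .], [T' → . T] }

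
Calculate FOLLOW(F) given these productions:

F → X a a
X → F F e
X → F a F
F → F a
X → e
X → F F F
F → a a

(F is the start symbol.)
To compute FOLLOW(F), find every occurrence of F on a right-hand side N → α F β: add FIRST(β) \ {ε}, and if β is empty or nullable also add FOLLOW(N). Iterate to a fixed point.

F is the start symbol, so $ ∈ FOLLOW(F).
In X → F F e: F is followed by F e, add FIRST(F e) \ {ε} = { 'a', 'e' }
In X → F F e: F is followed by e, add FIRST(e) \ {ε} = { 'e' }
In X → F a F: F is followed by a F, add FIRST(a F) \ {ε} = { 'a' }
In X → F a F: F is at the end, add FOLLOW(X)
In F → F a: F is followed by a, add FIRST(a) \ {ε} = { 'a' }
In X → F F F: F is followed by F F, add FIRST(F F) \ {ε} = { 'a', 'e' }
In X → F F F: F is followed by F, add FIRST(F) \ {ε} = { 'a', 'e' }
In X → F F F: F is at the end, add FOLLOW(X)

The FOLLOW sets referred to above (computed the same way, to a fixed point):
  FOLLOW(X) = { 'a' }

Taking the union: FOLLOW(F) = { $, 'a', 'e' }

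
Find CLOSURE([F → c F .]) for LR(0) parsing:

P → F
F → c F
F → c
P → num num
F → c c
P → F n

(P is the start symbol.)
{ [F → c F .] }

Start with: [F → c F .]
The dot is at the end, so nothing is added.

CLOSURE = { [F → c F .] }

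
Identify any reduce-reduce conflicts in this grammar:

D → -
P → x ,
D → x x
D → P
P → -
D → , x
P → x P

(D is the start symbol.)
Yes — I2: [D → - .] vs [P → - .]

Augment with D' → D and build the canonical LR(0) collection (I0 = CLOSURE({[D' → . D]}), then GOTO on every symbol after a dot until no new states appear). It has 12 states:
  I0: { [D → . , x], [D → . -], [D → . P], [D → . x x], [D' → . D], [P → . -], [P → . x ,], [P → . x P] }  — shift
  I1: { [D → , . x] }  — shift
  I2: { [D → - .], [P → - .] }  — 2 reduces
  I3: { [D' → D .] }  — accept
  I4: { [D → P .] }  — reduce
  I5: { [D → x . x], [P → . -], [P → . x ,], [P → . x P], [P → x . ,], [P → x . P] }  — shift
  I6: { [P → x , .] }  — reduce
  I7: { [P → - .] }  — reduce
  I8: { [P → x P .] }  — reduce
  I9: { [D → x x .], [P → . -], [P → . x ,], [P → . x P], [P → x . ,], [P → x . P] }  — shift, reduce
  I10: { [P → . -], [P → . x ,], [P → . x P], [P → x . ,], [P → x . P] }  — shift
  I11: { [D → , x .] }  — reduce

I2 contains complete items [D → - .], [P → - .] — reduce-reduce conflict.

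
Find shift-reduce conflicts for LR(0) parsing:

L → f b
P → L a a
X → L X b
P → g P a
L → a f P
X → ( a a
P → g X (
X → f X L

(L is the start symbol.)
No shift-reduce conflicts

A shift-reduce conflict occurs when an LR(0) state has both:
  - a complete (reduce) item [A → α .] (dot at the end), and
  - a shift item [B → β . c γ] (dot before a terminal).

Augment with L' → L and build the canonical LR(0) collection (I0 = CLOSURE({[L' → . L]}), then GOTO on every symbol after a dot until no new states appear). It has 26 states:
  I0: { [L → . a f P], [L → . f b], [L' → . L] }  — shift
  I1: { [L' → L .] }  — accept
  I2: { [L → a . f P] }  — shift
  I3: { [L → f . b] }  — shift
  I4: { [L → f b .] }  — reduce
  I5: { [L → . a f P], [L → . f b], [L → a f . P], [P → . L a a], [P → . g P a], [P → . g X (] }  — shift
  I6: { [P → L . a a] }  — shift
  I7: { [L → a f P .] }  — reduce
  I8: { [L → . a f P], [L → . f b], [P → . L a a], [P → . g P a], [P → . g X (], [P → g . P a], [P → g . X (], [X → . ( a a], [X → . L X b], [X → . f X L] }  — shift
  I9: { [X → ( . a a] }  — shift
  I10: { [L → . a f P], [L → . f b], [P → L . a a], [X → . ( a a], [X → . L X b], [X → . f X L], [X → L . X b] }  — shift
  I11: { [P → g P . a] }  — shift
  I12: { [P → g X . (] }  — shift
  I13: { [L → . a f P], [L → . f b], [L → f . b], [X → . ( a a], [X → . L X b], [X → . f X L], [X → f . X L] }  — shift
  I14: { [L → . a f P], [L → . f b], [X → . ( a a], [X → . L X b], [X → . f X L], [X → L . X b] }  — shift
  I15: { [L → . a f P], [L → . f b], [X → f X . L] }  — shift
  I16: { [X → f X L .] }  — reduce
  I17: { [X → L X . b] }  — shift
  I18: { [X → L X b .] }  — reduce
  I19: { [P → g X ( .] }  — reduce
  I20: { [P → g P a .] }  — reduce
  I21: { [L → a . f P], [P → L a . a] }  — shift
  I22: { [P → L a a .] }  — reduce
  I23: { [X → ( a . a] }  — shift
  I24: { [X → ( a a .] }  — reduce
  I25: { [P → L a . a] }  — shift

No state contains both a complete item and a shift item.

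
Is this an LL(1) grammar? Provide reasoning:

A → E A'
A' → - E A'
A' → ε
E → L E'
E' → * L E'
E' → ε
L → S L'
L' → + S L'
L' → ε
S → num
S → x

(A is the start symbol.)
Yes, the grammar is LL(1).

Relevant sets:
  FOLLOW(A') = { $ }
  FOLLOW(E') = { $, '-' }
  FOLLOW(L') = { $, '*', '-' }

For A':
  PREDICT(A' → '-' E A') = { '-' }
  PREDICT(A' → ε) = { $ }
For E':
  PREDICT(E' → '*' L E') = { '*' }
  PREDICT(E' → ε) = { $, '-' }
For L':
  PREDICT(L' → '+' S L') = { '+' }
  PREDICT(L' → ε) = { $, '*', '-' }
For S:
  PREDICT(S → num) = { 'num' }
  PREDICT(S → x) = { 'x' }
A, E, L have a single production, so nothing to check there.

All predict sets are disjoint. The grammar IS LL(1).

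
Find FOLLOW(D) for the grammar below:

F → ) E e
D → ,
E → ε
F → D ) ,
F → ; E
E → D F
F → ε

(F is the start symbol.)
{ $, ')', ',', ';', 'e' }

To compute FOLLOW(D), find every occurrence of D on a right-hand side N → α D β: add FIRST(β) \ {ε}, and if β is empty or nullable also add FOLLOW(N). Iterate to a fixed point.

In F → D ) ,: D is followed by ')' ',', add FIRST(')' ',') \ {ε} = { ')' }
In E → D F: D is followed by F, add FIRST(F) \ {ε} = { ')', ',', ';' }
  F is nullable, so also add FOLLOW(E)

The FOLLOW sets referred to above (computed the same way, to a fixed point):
  FOLLOW(E) = { $, 'e' }

Taking the union: FOLLOW(D) = { $, ')', ',', ';', 'e' }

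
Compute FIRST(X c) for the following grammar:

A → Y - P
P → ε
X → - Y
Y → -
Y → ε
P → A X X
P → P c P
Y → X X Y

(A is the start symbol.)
FIRST sets of the non-terminals involved (from the grammar, by fixed-point iteration):
  FIRST(X) = { '-' }

To compute FIRST(X c), process the symbols left to right:
Symbol X is a non-terminal. Add FIRST(X) \ {ε} = { '-' }
X is not nullable (ε ∉ FIRST(X)), so stop here.
FIRST(X c) = { '-' }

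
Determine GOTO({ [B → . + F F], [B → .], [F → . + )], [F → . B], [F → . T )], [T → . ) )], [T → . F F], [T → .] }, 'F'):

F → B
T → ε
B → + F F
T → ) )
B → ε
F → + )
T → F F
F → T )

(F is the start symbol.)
{ [B → . + F F], [B → .], [F → . + )], [F → . B], [F → . T )], [T → . ) )], [T → . F F], [T → .], [T → F . F] }

GOTO(I, 'F') = CLOSURE({ [A → αX.β] : [A → α.Xβ] ∈ I, X = 'F' })

Items with dot before 'F', with the dot advanced:
  [T → . F F] → [T → F . F]
Closure of the advanced items:
  [T → F . F] has the dot before F: add [F → . B], [F → . + )], [F → . T )]
  [F → . B] has the dot before B: add [B → . + F F], [B → .]
  [F → . T )] has the dot before T: add [T → .], [T → . ) )], [T → . F F]

GOTO = { [B → . + F F], [B → .], [F → . + )], [F → . B], [F → . T )], [T → . ) )], [T → . F F], [T → .], [T → F . F] }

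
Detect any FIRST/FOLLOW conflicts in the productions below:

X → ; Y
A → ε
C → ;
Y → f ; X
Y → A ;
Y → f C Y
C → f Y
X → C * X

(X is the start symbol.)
Nullable non-terminals: A.
A has a nullable alternative but only one production, so nothing to check.

C, X, Y have no nullable alternative, so no FIRST/FOLLOW check is needed there.

No FIRST/FOLLOW conflicts found.

Answer: No FIRST/FOLLOW conflicts.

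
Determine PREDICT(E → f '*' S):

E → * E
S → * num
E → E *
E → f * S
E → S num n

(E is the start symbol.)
PREDICT(E → f '*' S) = (FIRST(RHS) \ {ε}) ∪ (FOLLOW(E) if ε ∈ FIRST(RHS), i.e. RHS ⇒* ε)
FIRST(f '*' S) = { 'f' }
ε ∉ FIRST(f '*' S), so FOLLOW(E) is not added.
PREDICT(E → f '*' S) = { 'f' }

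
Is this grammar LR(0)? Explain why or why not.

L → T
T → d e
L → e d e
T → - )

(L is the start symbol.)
A grammar is LR(0) if no state in the canonical LR(0) collection has:
  - both a shift item (dot before a terminal) and a complete item (shift-reduce conflict), or
  - two or more complete items (reduce-reduce conflict; the accept item [L' → L .] counts as a complete item here).

Augment with L' → L and build the canonical LR(0) collection (I0 = CLOSURE({[L' → . L]}), then GOTO on every symbol after a dot until no new states appear). It has 10 states:
  I0: { [L → . T], [L → . e d e], [L' → . L], [T → . - )], [T → . d e] }  — shift
  I1: { [T → - . )] }  — shift
  I2: { [L' → L .] }  — accept
  I3: { [L → T .] }  — reduce
  I4: { [T → d . e] }  — shift
  I5: { [L → e . d e] }  — shift
  I6: { [L → e d . e] }  — shift
  I7: { [L → e d e .] }  — reduce
  I8: { [T → d e .] }  — reduce
  I9: { [T → - ) .] }  — reduce

Every state is either a pure shift/goto state or contains exactly one complete item and nothing to shift — no conflicts. The grammar is LR(0).

Answer: Yes, the grammar is LR(0)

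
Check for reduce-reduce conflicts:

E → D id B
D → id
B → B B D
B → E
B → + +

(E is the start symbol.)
A reduce-reduce conflict occurs when an LR(0) state has two complete items [A → α .] and [B → β .] — both call for a reduction, and with no lookahead the parser cannot choose between them.

Augment with E' → E and build the canonical LR(0) collection (I0 = CLOSURE({[E' → . E]}), then GOTO on every symbol after a dot until no new states appear). It has 11 states:
  I0: { [D → . id], [E → . D id B], [E' → . E] }  — shift
  I1: { [E → D . id B] }  — shift
  I2: { [E' → E .] }  — accept
  I3: { [D → id .] }  — reduce
  I4: { [B → . + +], [B → . B B D], [B → . E], [D → . id], [E → . D id B], [E → D id . B] }  — shift
  I5: { [B → + . +] }  — shift
  I6: { [B → . + +], [B → . B B D], [B → . E], [B → B . B D], [D → . id], [E → . D id B], [E → D id B .] }  — shift, reduce
  I7: { [B → E .] }  — reduce
  I8: { [B → . + +], [B → . B B D], [B → . E], [B → B . B D], [B → B B . D], [D → . id], [E → . D id B] }  — shift
  I9: { [B → B B D .], [E → D . id B] }  — shift, reduce
  I10: { [B → + + .] }  — reduce

No state contains more than one complete item.

Answer: No reduce-reduce conflicts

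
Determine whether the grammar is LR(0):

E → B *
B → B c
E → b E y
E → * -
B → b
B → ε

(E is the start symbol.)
No. Shift-reduce conflict between [B → .] and [B → . b]

A grammar is LR(0) if no state in the canonical LR(0) collection has:
  - both a shift item (dot before a terminal) and a complete item (shift-reduce conflict), or
  - two or more complete items (reduce-reduce conflict; the accept item [E' → E .] counts as a complete item here).

Augment with E' → E and build the canonical LR(0) collection (I0 = CLOSURE({[E' → . E]}), then GOTO on every symbol after a dot until no new states appear). It has 10 states:
  I0: { [B → . B c], [B → . b], [B → .], [E → . * -], [E → . B *], [E → . b E y], [E' → . E] }  — shift, reduce
  I1: { [E → * . -] }  — shift
  I2: { [B → B . c], [E → B . *] }  — shift
  I3: { [E' → E .] }  — accept
  I4: { [B → . B c], [B → . b], [B → .], [B → b .], [E → . * -], [E → . B *], [E → . b E y], [E → b . E y] }  — shift, 2 reduces
  I5: { [E → b E . y] }  — shift
  I6: { [E → b E y .] }  — reduce
  I7: { [E → B * .] }  — reduce
  I8: { [B → B c .] }  — reduce
  I9: { [E → * - .] }  — reduce

Conflict in state I0:
  Shift-reduce conflict between [B → .] and [B → . b]
So the grammar is NOT LR(0).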